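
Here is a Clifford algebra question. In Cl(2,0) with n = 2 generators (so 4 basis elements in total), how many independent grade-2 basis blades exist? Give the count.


Number of grade-k basis blades in Cl(p,q) with n = p + q is C(n, k).
n = 2 + 0 = 2
C(2, 2) = 2! / (2! * 0!)
= 2 / (2 * 1)
= 1


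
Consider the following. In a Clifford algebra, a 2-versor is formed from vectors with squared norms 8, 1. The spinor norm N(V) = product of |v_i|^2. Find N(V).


Spinor norm N(V) = |v1|^2 * |v2|^2 * ... * |v2|^2
= 8 * 1
Running product: 8, 8
N(V) = 8


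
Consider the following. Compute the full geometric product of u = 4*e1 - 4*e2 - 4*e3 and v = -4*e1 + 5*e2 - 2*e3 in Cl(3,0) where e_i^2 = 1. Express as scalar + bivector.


In Cl(3,0): e_i^2 = 1, e_ie_j = -e_je_i for i != j.
Scalar part = u . v = 4*(-4) + (-4)*5 + (-4)*(-2)
= -16 + (-20) + 8 = -28
e12 coeff = 4*5 - (-4)*(-4) = 20 - 16 = 4
e13 coeff = 4*(-2) - (-4)*(-4) = -8 - 16 = -24
e23 coeff = (-4)*(-2) - (-4)*5 = 8 - (-20) = 28
uv = -28 + 4*e12 - 24*e13 + 28*e23


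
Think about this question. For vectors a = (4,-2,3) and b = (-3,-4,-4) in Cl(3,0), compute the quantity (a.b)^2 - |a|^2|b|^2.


a . b = 4*(-3) + (-2)*(-4) + 3*(-4)
= -12 + 8 + (-12) = -16
|a|^2 = 4^2 + (-2)^2 + 3^2 = 29
|b|^2 = (-3)^2 + (-4)^2 + (-4)^2 = 41
(a.b)^2 = (-16)^2 = 256
|a|^2 * |b|^2 = 29 * 41 = 1189
Result = 256 - 1189 = -933


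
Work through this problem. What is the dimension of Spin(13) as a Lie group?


Spin(n) double-covers SO(n); both have Lie algebra so(n) of dimension n(n-1)/2.
n = 13
n(n-1) = 13 * 12 = 156
dim Spin(13) = 156/2 = 78


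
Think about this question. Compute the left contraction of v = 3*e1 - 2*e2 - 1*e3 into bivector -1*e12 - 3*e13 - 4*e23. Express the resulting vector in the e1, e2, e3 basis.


Left contraction v _| B = <vB>_1 (grade-1 part of the geometric product vB).
Using e1_|e12 = e2, e2_|e12 = -e1, e1_|e13 = e3, e3_|e13 = -e1, e2_|e23 = e3, e3_|e23 = -e2:
e1 coeff: -v2*b12 - v3*b13 = -(-2)*(-1) - (-1)*(-3) = -5
e2 coeff: v1*b12 - v3*b23 = (3)*(-1) - (-1)*(-4) = -7
e3 coeff: v1*b13 + v2*b23 = (3)*(-3) + (-2)*(-4) = -1
v _| B = -5*e1 - 7*e2 - 1*e3


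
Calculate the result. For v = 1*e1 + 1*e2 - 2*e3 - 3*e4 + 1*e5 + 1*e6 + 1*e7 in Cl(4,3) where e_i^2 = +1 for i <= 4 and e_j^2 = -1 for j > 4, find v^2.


v^2 = sum of c_i^2 * e_i^2
Positive signature terms (e_i^2 = +1): 1^2 + 1^2 + (-2)^2 + (-3)^2 = 15
Negative signature terms (e_j^2 = -1): 1^2 + 1^2 + 1^2 = 3
v^2 = 15 - 3 = 12


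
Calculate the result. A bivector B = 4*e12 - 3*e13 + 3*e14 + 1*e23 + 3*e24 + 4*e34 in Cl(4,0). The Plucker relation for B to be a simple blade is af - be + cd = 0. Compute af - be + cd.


Plucker relation: af - be + cd
a*f = 4*4 = 16
b*e = (-3)*3 = -9
c*d = 3*1 = 3
af - be + cd = 16 - (-9) + 3
= 28


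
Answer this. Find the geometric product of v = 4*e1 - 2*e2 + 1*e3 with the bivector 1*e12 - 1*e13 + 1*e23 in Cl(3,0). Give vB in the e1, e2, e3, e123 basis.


vB has grade-1 (vector) and grade-3 (trivector) parts: vB = (v _| B) + (v ^ B).
Vector part <vB>_1:
  e1: -v2*b12 - v3*b13 = -(-2)*(1) - (1)*(-1) = 3
  e2: v1*b12 - v3*b23 = (4)*(1) - (1)*(1) = 3
  e3: v1*b13 + v2*b23 = (4)*(-1) + (-2)*(1) = -6
Trivector part <vB>_3:
  e123: v1*b23 - v2*b13 + v3*b12 = (4)*(1) - (-2)*(-1) + (1)*(1) = 3
vB = 3*e1 + 3*e2 - 6*e3 + 3*e123


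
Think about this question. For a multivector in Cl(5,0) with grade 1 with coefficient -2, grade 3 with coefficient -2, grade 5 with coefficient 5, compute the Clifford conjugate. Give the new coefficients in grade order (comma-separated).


Clifford conjugate sign for grade k: (-1)^(k(k+1)/2)
Grade 1: (-1)^(1*2/2) = (-1)^1 = -1, coeff -2 -> 2
Grade 3: (-1)^(3*4/2) = (-1)^6 = 1, coeff -2 -> -2
Grade 5: (-1)^(5*6/2) = (-1)^15 = -1, coeff 5 -> -5
Conjugated coefficients: 2, -2, -5


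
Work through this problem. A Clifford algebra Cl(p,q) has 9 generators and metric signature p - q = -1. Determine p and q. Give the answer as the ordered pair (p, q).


We need p + q = 9 and p - q = -1.
Adding: 2p = 9 + (-1) = 8, so p = 4.
Then q = 9 - 4 = 5.
(p, q) = (4, 5)


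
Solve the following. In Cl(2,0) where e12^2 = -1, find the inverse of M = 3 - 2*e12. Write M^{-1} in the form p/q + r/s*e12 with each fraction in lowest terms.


M = 3 - 2*e12, where e12^2 = -1.
Since M commutes with its reverse ~M = a - b*e12, M * ~M = a^2 - b^2*e12^2 = a^2 + b^2.
So M^{-1} = ~M / (a^2 + b^2) = (a - b*e12)/(a^2 + b^2).
a^2 + b^2 = 9 + 4 = 13
Scalar part = 3/13 = 3/13
Bivector coeff = 2/13 = 2/13
M^{-1} = 3/13 + 2/13*e12


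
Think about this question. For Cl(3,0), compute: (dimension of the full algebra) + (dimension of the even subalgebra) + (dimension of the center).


n = 3 + 0 = 3
Total dim = 2^3 = 8
Even subalgebra dim = 2^2 = 4
n is odd, so center dim = 2
Sum = 8 + 4 + 2 = 14


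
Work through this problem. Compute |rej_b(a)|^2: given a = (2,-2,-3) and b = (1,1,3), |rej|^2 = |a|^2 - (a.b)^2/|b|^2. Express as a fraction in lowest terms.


|a|^2 = 2^2 + (-2)^2 + (-3)^2 = 17
|b|^2 = 1^2 + 1^2 + 3^2 = 11
a . b = 2*1 + (-2)*1 + (-3)*3 = -9
(a.b)^2 = (-9)^2 = 81
|rej|^2 = 17 - 81/11
= (187 - 81)/11
= 106/11
In lowest terms: 106/11


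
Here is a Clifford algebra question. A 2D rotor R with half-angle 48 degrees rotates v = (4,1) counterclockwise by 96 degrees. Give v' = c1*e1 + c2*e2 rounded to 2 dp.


Rotor R = cos(48deg) - sin(48deg)*e12
Rotation angle theta = 2 * 48 = 96 degrees
v' = R*v*~R rotates v by theta.
cos(96deg) = -0.1045, sin(96deg) = 0.9945
v'_1 = 4*cos(96deg) - 1*sin(96deg)
= 4*(-0.1045) - 1*0.9945
= -1.41
v'_2 = 4*sin(96deg) + 1*cos(96deg)
= 4*0.9945 + 1*(-0.1045)
= 3.87
v' = -1.41*e1 + 3.87*e2


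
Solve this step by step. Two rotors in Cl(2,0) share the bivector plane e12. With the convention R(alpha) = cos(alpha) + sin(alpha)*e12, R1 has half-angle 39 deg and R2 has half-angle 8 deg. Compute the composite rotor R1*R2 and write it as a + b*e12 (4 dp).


Same-plane rotors commute and their half-angles add:
R1*R2 = cos(a1 + a2) + sin(a1 + a2)*e12.
a1 + a2 = 39 + 8 = 47 deg
cos(47 deg) = 0.6820
sin(47 deg) = 0.7314
R1*R2 = 0.6820 + 0.7314*e12


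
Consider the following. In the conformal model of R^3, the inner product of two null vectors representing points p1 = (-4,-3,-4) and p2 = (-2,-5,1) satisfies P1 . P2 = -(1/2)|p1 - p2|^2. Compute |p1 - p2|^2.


p1 - p2 = (-2, 2, -5)
|p1 - p2|^2 = (-2)^2 + 2^2 + (-5)^2
= 4 + 4 + 25
= 33


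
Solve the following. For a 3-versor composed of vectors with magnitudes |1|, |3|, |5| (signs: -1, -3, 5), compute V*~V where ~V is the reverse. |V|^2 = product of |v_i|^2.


Each vector v_i has |v_i|^2 = s_i^2
Squared scales: (-1)^2 = 1, (-3)^2 = 9, 5^2 = 25
|V|^2 = 1 * 9 * 25
= 225


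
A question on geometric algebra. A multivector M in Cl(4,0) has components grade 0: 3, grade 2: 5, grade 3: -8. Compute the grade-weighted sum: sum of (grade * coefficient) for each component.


Grade-weighted sum = sum of grade_k * coefficient_k
0*3 = 0
2*5 = 10
3*(-8) = -24
Total = 0 + 10 + (-24) = -14


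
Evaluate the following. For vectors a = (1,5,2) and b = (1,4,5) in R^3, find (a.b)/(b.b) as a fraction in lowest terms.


Projection coefficient = (a . b) / (b . b)
a . b = 1*1 + 5*4 + 2*5
= 1 + 20 + 10 = 31
b . b = 1^2 + 4^2 + 5^2
= 1 + 16 + 25 = 42
Coefficient = 31/42
In lowest terms: 31/42


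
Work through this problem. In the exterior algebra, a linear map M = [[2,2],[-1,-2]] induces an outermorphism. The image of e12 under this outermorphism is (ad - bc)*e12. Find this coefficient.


The outermorphism of a linear map f sends e1^e2 to f(e1)^f(e2).
f(e1) = 2*e1 - 1*e2
f(e2) = 2*e1 - 2*e2
f(e1) ^ f(e2) = (2*e1 - 1*e2) ^ (2*e1 - 2*e2)
= 2*(-2)*e12 + (-1)*2*e21
= (-4 - (-2))*e12
= -2*e12
Coefficient = -2


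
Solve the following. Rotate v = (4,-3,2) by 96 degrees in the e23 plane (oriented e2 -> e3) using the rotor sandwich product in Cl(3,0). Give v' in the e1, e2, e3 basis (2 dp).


Rotor R = cos(48deg) - sin(48deg)*e23
Rotation angle theta = 2 * 48 = 96 degrees in the e23 plane (e2 -> e3).
The component perpendicular to the plane (e1) is invariant: v'_1 = v1 = 4.00
cos(96deg) = -0.1045, sin(96deg) = 0.9945
v'_2 = v2*cos(theta) - v3*sin(theta) = -3*(-0.1045) - 2*0.9945 = -1.68
v'_3 = v2*sin(theta) + v3*cos(theta) = -3*0.9945 + 2*(-0.1045) = -3.19
v' = 4.00*e1 - 1.68*e2 - 3.19*e3


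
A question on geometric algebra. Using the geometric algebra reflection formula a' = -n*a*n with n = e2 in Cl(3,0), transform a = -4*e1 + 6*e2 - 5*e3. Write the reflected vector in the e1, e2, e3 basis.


Reflection formula: a' = -n*a*n, with n = e2 (unit vector, n^2 = 1).
For reflection through hyperplane perp to e2:
The component along e2 flips sign, others stay.
a = (-4, 6, -5)
a' = (-4, -6, -5)
a' = -4*e1 - 6*e2 - 5*e3


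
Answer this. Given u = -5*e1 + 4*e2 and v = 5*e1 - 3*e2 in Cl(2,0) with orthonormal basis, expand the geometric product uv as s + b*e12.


Expand: (-5*e1 + 4*e2)(5*e1 - 3*e2)
= (-5)*5*e1e1 + (-5)*(-3)*e1e2 + 4*5*e2e1 + 4*(-3)*e2e2
Using e1^2 = e2^2 = 1, e2e1 = -e1e2:
Scalar part s = (-5)*5 + 4*(-3) = -25 + (-12) = -37
Bivector part b = (-5)*(-3) - 4*5 = 15 - 20 = -5
uv = -37 - 5*e12


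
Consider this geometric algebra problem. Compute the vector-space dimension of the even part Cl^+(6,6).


Even subalgebra dimension = 2^(n-1)
n = 6 + 6 = 12
2^(12 - 1) = 2^11 = 2048
Verification: sum of C(12,k) for even k = 1 + 66 + 495 + 924 + 495 + 66 + 1 = 2048
Result = 2048


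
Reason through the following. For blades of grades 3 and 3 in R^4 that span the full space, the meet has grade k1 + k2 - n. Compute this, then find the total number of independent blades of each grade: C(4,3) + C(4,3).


Meet grade = grade(A) + grade(B) - n
= 3 + 3 - 4 = 2
C(4,3) = 4
C(4,3) = 4
dim_A + dim_B = 4 + 4 = 8


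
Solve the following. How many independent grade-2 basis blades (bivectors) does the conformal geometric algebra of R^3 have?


The conformal model of R^3 uses Cl(4,1) with m = 3 + 2 = 5 generators.
Number of grade-2 blades = C(m, 2) = C(5, 2)
= 5*4/2 = 10


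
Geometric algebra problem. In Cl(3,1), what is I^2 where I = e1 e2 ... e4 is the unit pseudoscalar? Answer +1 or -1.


The pseudoscalar I = e1...e_n (product of all n generators) of Cl(p,q) satisfies I^2 = (-1)^(q + n(n-1)/2).
p = 3, q = 1, n = p + q = 4
n(n-1)/2 = 4 * 3 / 2 = 6
Exponent = q + n(n-1)/2 = 1 + 6 = 7
I^2 = (-1)^7 = -1


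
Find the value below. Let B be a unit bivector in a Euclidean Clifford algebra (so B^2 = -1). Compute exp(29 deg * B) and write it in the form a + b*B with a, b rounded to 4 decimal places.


For a unit bivector B with B^2 = -1, the exponential series gives
e^(theta*B) = cos(theta) + sin(theta)*B (the GA analogue of Euler's formula).
theta = 29 degrees = 0.506145 rad
cos(29 deg) = 0.8746
sin(29 deg) = 0.4848
exp(theta*B) = 0.8746 + 0.4848*B


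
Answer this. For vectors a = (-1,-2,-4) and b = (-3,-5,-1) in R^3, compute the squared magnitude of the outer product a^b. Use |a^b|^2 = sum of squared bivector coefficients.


a wedge b = (a1*b2 - a2*b1)*e12 + (a1*b3 - a3*b1)*e13 + (a2*b3 - a3*b2)*e23
e12 coeff: (-1)*(-5) - (-2)*(-3) = 5 - 6 = -1
e13 coeff: (-1)*(-1) - (-4)*(-3) = 1 - 12 = -11
e23 coeff: (-2)*(-1) - (-4)*(-5) = 2 - 20 = -18
|a wedge b|^2 = (-1)^2 + (-11)^2 + (-18)^2
= 1 + 121 + 324
= 446


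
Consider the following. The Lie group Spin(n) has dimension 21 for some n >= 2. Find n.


dim Spin(n) = dim so(n) = n(n-1)/2.
Solve n(n-1)/2 = 21, i.e. n^2 - n - 42 = 0.
Discriminant = 1 + 8*21 = 169
n = (1 + sqrt(169))/2 = (1 + 13)/2 = 7


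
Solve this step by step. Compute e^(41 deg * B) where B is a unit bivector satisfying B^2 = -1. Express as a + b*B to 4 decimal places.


For a unit bivector B with B^2 = -1, the exponential series gives
e^(theta*B) = cos(theta) + sin(theta)*B (the GA analogue of Euler's formula).
theta = 41 degrees = 0.715585 rad
cos(41 deg) = 0.7547
sin(41 deg) = 0.6561
exp(theta*B) = 0.7547 + 0.6561*B


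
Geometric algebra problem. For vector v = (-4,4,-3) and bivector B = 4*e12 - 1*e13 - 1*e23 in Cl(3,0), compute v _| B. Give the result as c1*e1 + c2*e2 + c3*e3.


Left contraction v _| B = <vB>_1 (grade-1 part of the geometric product vB).
Using e1_|e12 = e2, e2_|e12 = -e1, e1_|e13 = e3, e3_|e13 = -e1, e2_|e23 = e3, e3_|e23 = -e2:
e1 coeff: -v2*b12 - v3*b13 = -(4)*(4) - (-3)*(-1) = -19
e2 coeff: v1*b12 - v3*b23 = (-4)*(4) - (-3)*(-1) = -19
e3 coeff: v1*b13 + v2*b23 = (-4)*(-1) + (4)*(-1) = 0
v _| B = -19*e1 - 19*e2 + 0*e3


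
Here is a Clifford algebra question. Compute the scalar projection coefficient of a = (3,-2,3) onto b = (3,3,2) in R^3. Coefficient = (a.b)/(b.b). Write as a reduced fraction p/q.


Projection coefficient = (a . b) / (b . b)
a . b = 3*3 + (-2)*3 + 3*2
= 9 + (-6) + 6 = 9
b . b = 3^2 + 3^2 + 2^2
= 9 + 9 + 4 = 22
Coefficient = 9/22
In lowest terms: 9/22


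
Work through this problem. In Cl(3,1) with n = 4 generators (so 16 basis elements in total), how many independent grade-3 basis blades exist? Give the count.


Number of grade-k basis blades in Cl(p,q) with n = p + q is C(n, k).
n = 3 + 1 = 4
C(4, 3) = 4! / (3! * 1!)
= 24 / (6 * 1)
= 4


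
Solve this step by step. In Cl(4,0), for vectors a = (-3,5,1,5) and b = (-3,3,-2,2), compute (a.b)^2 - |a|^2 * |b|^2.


a . b = (-3)*(-3) + 5*3 + 1*(-2) + 5*2
= 9 + 15 + (-2) + 10 = 32
|a|^2 = (-3)^2 + 5^2 + 1^2 + 5^2 = 60
|b|^2 = (-3)^2 + 3^2 + (-2)^2 + 2^2 = 26
(a.b)^2 = 32^2 = 1024
|a|^2 * |b|^2 = 60 * 26 = 1560
Result = 1024 - 1560 = -536


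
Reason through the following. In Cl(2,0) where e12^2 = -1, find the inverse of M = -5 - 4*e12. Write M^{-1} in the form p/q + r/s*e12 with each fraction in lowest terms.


M = -5 - 4*e12, where e12^2 = -1.
Since M commutes with its reverse ~M = a - b*e12, M * ~M = a^2 - b^2*e12^2 = a^2 + b^2.
So M^{-1} = ~M / (a^2 + b^2) = (a - b*e12)/(a^2 + b^2).
a^2 + b^2 = 25 + 16 = 41
Scalar part = -5/41 = -5/41
Bivector coeff = 4/41 = 4/41
M^{-1} = -5/41 + 4/41*e12


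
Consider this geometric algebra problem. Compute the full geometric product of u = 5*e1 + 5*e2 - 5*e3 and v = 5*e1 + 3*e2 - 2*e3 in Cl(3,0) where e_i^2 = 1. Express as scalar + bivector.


In Cl(3,0): e_i^2 = 1, e_ie_j = -e_je_i for i != j.
Scalar part = u . v = 5*5 + 5*3 + (-5)*(-2)
= 25 + 15 + 10 = 50
e12 coeff = 5*3 - 5*5 = 15 - 25 = -10
e13 coeff = 5*(-2) - (-5)*5 = -10 - (-25) = 15
e23 coeff = 5*(-2) - (-5)*3 = -10 - (-15) = 5
uv = 50 - 10*e12 + 15*e13 + 5*e23


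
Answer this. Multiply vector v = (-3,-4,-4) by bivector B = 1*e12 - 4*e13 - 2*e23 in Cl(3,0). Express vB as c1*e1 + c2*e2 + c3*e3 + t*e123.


vB has grade-1 (vector) and grade-3 (trivector) parts: vB = (v _| B) + (v ^ B).
Vector part <vB>_1:
  e1: -v2*b12 - v3*b13 = -(-4)*(1) - (-4)*(-4) = -12
  e2: v1*b12 - v3*b23 = (-3)*(1) - (-4)*(-2) = -11
  e3: v1*b13 + v2*b23 = (-3)*(-4) + (-4)*(-2) = 20
Trivector part <vB>_3:
  e123: v1*b23 - v2*b13 + v3*b12 = (-3)*(-2) - (-4)*(-4) + (-4)*(1) = -14
vB = -12*e1 - 11*e2 + 20*e3 - 14*e123


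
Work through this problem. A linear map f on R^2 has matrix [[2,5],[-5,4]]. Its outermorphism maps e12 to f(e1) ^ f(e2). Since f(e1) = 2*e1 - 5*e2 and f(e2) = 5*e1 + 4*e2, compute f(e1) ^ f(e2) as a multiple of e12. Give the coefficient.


The outermorphism of a linear map f sends e1^e2 to f(e1)^f(e2).
f(e1) = 2*e1 - 5*e2
f(e2) = 5*e1 + 4*e2
f(e1) ^ f(e2) = (2*e1 - 5*e2) ^ (5*e1 + 4*e2)
= 2*4*e12 + (-5)*5*e21
= (8 - (-25))*e12
= 33*e12
Coefficient = 33


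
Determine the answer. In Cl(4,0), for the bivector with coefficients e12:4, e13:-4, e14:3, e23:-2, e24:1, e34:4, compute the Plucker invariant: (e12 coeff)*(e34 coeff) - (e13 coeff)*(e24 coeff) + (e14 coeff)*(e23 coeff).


Plucker relation: af - be + cd
a*f = 4*4 = 16
b*e = (-4)*1 = -4
c*d = 3*(-2) = -6
af - be + cd = 16 - (-4) + (-6)
= 14


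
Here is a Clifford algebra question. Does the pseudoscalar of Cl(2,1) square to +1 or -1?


The pseudoscalar I = e1...e_n (product of all n generators) of Cl(p,q) satisfies I^2 = (-1)^(q + n(n-1)/2).
p = 2, q = 1, n = p + q = 3
n(n-1)/2 = 3 * 2 / 2 = 3
Exponent = q + n(n-1)/2 = 1 + 3 = 4
I^2 = (-1)^4 = +1


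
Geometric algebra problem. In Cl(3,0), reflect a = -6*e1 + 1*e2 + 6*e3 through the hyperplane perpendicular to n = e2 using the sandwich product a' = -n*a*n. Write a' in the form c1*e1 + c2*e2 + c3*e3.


Reflection formula: a' = -n*a*n, with n = e2 (unit vector, n^2 = 1).
For reflection through hyperplane perp to e2:
The component along e2 flips sign, others stay.
a = (-6, 1, 6)
a' = (-6, -1, 6)
a' = -6*e1 - 1*e2 + 6*e3


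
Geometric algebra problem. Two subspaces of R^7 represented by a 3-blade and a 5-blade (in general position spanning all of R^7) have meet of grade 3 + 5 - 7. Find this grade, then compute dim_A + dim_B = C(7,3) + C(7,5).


Meet grade = grade(A) + grade(B) - n
= 3 + 5 - 7 = 1
C(7,3) = 35
C(7,5) = 21
dim_A + dim_B = 35 + 21 = 56


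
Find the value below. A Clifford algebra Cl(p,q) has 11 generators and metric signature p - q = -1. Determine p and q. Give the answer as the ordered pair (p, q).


We need p + q = 11 and p - q = -1.
Adding: 2p = 11 + (-1) = 10, so p = 5.
Then q = 11 - 5 = 6.
(p, q) = (5, 6)


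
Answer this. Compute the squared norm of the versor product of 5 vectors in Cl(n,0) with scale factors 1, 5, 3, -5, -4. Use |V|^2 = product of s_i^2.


Each vector v_i has |v_i|^2 = s_i^2
Squared scales: 1^2 = 1, 5^2 = 25, 3^2 = 9, (-5)^2 = 25, (-4)^2 = 16
|V|^2 = 1 * 25 * 9 * 25 * 16
= 90000


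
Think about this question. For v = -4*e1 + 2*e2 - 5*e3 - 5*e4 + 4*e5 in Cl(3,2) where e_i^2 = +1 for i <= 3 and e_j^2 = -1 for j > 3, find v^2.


v^2 = sum of c_i^2 * e_i^2
Positive signature terms (e_i^2 = +1): (-4)^2 + 2^2 + (-5)^2 = 45
Negative signature terms (e_j^2 = -1): (-5)^2 + 4^2 = 41
v^2 = 45 - 41 = 4


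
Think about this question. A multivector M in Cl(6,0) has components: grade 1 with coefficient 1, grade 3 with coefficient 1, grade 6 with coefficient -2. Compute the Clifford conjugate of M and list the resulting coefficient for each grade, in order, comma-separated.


Clifford conjugate sign for grade k: (-1)^(k(k+1)/2)
Grade 1: (-1)^(1*2/2) = (-1)^1 = -1, coeff 1 -> -1
Grade 3: (-1)^(3*4/2) = (-1)^6 = 1, coeff 1 -> 1
Grade 6: (-1)^(6*7/2) = (-1)^21 = -1, coeff -2 -> 2
Conjugated coefficients: -1, 1, 2


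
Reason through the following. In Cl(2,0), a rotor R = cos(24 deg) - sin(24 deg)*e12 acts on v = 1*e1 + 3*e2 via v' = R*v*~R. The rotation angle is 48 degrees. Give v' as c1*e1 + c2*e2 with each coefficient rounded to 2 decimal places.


Rotor R = cos(24deg) - sin(24deg)*e12
Rotation angle theta = 2 * 24 = 48 degrees
v' = R*v*~R rotates v by theta.
cos(48deg) = 0.6691, sin(48deg) = 0.7431
v'_1 = 1*cos(48deg) - 3*sin(48deg)
= 1*0.6691 - 3*0.7431
= -1.56
v'_2 = 1*sin(48deg) + 3*cos(48deg)
= 1*0.7431 + 3*0.6691
= 2.75
v' = -1.56*e1 + 2.75*e2


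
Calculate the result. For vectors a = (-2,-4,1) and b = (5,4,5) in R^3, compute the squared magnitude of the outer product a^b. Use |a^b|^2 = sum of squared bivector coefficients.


a wedge b = (a1*b2 - a2*b1)*e12 + (a1*b3 - a3*b1)*e13 + (a2*b3 - a3*b2)*e23
e12 coeff: (-2)*4 - (-4)*5 = -8 - (-20) = 12
e13 coeff: (-2)*5 - 1*5 = -10 - 5 = -15
e23 coeff: (-4)*5 - 1*4 = -20 - 4 = -24
|a wedge b|^2 = 12^2 + (-15)^2 + (-24)^2
= 144 + 225 + 576
= 945


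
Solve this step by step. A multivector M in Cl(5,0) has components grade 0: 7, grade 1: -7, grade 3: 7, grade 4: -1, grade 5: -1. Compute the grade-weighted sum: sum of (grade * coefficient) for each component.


Grade-weighted sum = sum of grade_k * coefficient_k
0*7 = 0
1*(-7) = -7
3*7 = 21
4*(-1) = -4
5*(-1) = -5
Total = 0 + (-7) + 21 + (-4) + (-5) = 5


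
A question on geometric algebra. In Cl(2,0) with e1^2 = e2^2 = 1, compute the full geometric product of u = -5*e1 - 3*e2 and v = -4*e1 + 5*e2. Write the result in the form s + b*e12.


Expand: (-5*e1 - 3*e2)(-4*e1 + 5*e2)
= (-5)*(-4)*e1e1 + (-5)*5*e1e2 + (-3)*(-4)*e2e1 + (-3)*5*e2e2
Using e1^2 = e2^2 = 1, e2e1 = -e1e2:
Scalar part s = (-5)*(-4) + (-3)*5 = 20 + (-15) = 5
Bivector part b = (-5)*5 - (-3)*(-4) = -25 - 12 = -37
uv = 5 - 37*e12


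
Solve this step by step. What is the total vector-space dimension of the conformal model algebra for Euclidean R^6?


The conformal model of R^6 uses Cl(7,1): the 6 Euclidean generators plus two extra orthogonal generators e+ (e+^2 = +1) and e- (e-^2 = -1), from which the null vectors e0, einf are built.
Number of generators m = 6 + 2 = 8.
dim Cl(p,q) = 2^m = 2^8 = 256


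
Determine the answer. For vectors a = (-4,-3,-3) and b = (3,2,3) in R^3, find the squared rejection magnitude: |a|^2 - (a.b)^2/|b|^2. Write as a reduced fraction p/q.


|a|^2 = (-4)^2 + (-3)^2 + (-3)^2 = 34
|b|^2 = 3^2 + 2^2 + 3^2 = 22
a . b = (-4)*3 + (-3)*2 + (-3)*3 = -27
(a.b)^2 = (-27)^2 = 729
|rej|^2 = 34 - 729/22
= (748 - 729)/22
= 19/22
In lowest terms: 19/22


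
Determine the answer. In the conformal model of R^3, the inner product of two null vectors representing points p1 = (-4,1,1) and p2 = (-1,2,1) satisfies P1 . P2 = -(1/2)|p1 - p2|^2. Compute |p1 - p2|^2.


p1 - p2 = (-3, -1, 0)
|p1 - p2|^2 = (-3)^2 + (-1)^2 + 0^2
= 9 + 1 + 0
= 10


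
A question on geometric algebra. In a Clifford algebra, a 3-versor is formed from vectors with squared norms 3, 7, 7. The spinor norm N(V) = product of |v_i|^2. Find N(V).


Spinor norm N(V) = |v1|^2 * |v2|^2 * ... * |v3|^2
= 3 * 7 * 7
Running product: 3, 21, 147
N(V) = 147


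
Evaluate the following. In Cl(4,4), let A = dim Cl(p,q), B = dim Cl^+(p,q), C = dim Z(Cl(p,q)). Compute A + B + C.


n = 4 + 4 = 8
Total dim = 2^8 = 256
Even subalgebra dim = 2^7 = 128
n is even, so center dim = 1
Sum = 256 + 128 + 1 = 385


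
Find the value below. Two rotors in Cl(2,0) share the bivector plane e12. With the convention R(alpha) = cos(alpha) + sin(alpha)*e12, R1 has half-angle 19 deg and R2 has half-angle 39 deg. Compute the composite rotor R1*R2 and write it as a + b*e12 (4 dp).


Same-plane rotors commute and their half-angles add:
R1*R2 = cos(a1 + a2) + sin(a1 + a2)*e12.
a1 + a2 = 19 + 39 = 58 deg
cos(58 deg) = 0.5299
sin(58 deg) = 0.8480
R1*R2 = 0.5299 + 0.8480*e12


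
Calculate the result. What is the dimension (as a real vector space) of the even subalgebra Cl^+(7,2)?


Even subalgebra dimension = 2^(n-1)
n = 7 + 2 = 9
2^(9 - 1) = 2^8 = 256
Verification: sum of C(9,k) for even k = 1 + 36 + 126 + 84 + 9 = 256
Result = 256


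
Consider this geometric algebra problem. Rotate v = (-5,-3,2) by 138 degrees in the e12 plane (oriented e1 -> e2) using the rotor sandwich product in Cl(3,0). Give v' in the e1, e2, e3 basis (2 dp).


Rotor R = cos(69deg) - sin(69deg)*e12
Rotation angle theta = 2 * 69 = 138 degrees in the e12 plane (e1 -> e2).
The component perpendicular to the plane (e3) is invariant: v'_3 = v3 = 2.00
cos(138deg) = -0.7431, sin(138deg) = 0.6691
v'_1 = v1*cos(theta) - v2*sin(theta) = -5*(-0.7431) - (-3)*0.6691 = 5.72
v'_2 = v1*sin(theta) + v2*cos(theta) = -5*0.6691 + (-3)*(-0.7431) = -1.12
v' = 5.72*e1 - 1.12*e2 + 2.00*e3


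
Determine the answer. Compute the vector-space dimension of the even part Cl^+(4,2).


Even subalgebra dimension = 2^(n-1)
n = 4 + 2 = 6
2^(6 - 1) = 2^5 = 32
Verification: sum of C(6,k) for even k = 1 + 15 + 15 + 1 = 32
Result = 32


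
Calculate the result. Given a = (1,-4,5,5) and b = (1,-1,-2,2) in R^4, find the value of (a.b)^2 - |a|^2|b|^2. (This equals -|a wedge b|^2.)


a . b = 1*1 + (-4)*(-1) + 5*(-2) + 5*2
= 1 + 4 + (-10) + 10 = 5
|a|^2 = 1^2 + (-4)^2 + 5^2 + 5^2 = 67
|b|^2 = 1^2 + (-1)^2 + (-2)^2 + 2^2 = 10
(a.b)^2 = 5^2 = 25
|a|^2 * |b|^2 = 67 * 10 = 670
Result = 25 - 670 = -645


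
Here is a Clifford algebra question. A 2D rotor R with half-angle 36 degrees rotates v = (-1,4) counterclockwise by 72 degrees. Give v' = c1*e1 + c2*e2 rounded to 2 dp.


Rotor R = cos(36deg) - sin(36deg)*e12
Rotation angle theta = 2 * 36 = 72 degrees
v' = R*v*~R rotates v by theta.
cos(72deg) = 0.3090, sin(72deg) = 0.9511
v'_1 = -1*cos(72deg) - 4*sin(72deg)
= -1*0.3090 - 4*0.9511
= -4.11
v'_2 = -1*sin(72deg) + 4*cos(72deg)
= -1*0.9511 + 4*0.3090
= 0.29
v' = -4.11*e1 + 0.29*e2


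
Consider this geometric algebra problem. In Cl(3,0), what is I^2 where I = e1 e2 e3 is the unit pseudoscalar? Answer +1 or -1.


The pseudoscalar I = e1...e_n (product of all n generators) of Cl(p,q) satisfies I^2 = (-1)^(q + n(n-1)/2).
p = 3, q = 0, n = p + q = 3
n(n-1)/2 = 3 * 2 / 2 = 3
Exponent = q + n(n-1)/2 = 0 + 3 = 3
I^2 = (-1)^3 = -1


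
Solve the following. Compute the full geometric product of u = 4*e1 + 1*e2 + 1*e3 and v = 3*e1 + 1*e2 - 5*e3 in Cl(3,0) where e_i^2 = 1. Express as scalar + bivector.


In Cl(3,0): e_i^2 = 1, e_ie_j = -e_je_i for i != j.
Scalar part = u . v = 4*3 + 1*1 + 1*(-5)
= 12 + 1 + (-5) = 8
e12 coeff = 4*1 - 1*3 = 4 - 3 = 1
e13 coeff = 4*(-5) - 1*3 = -20 - 3 = -23
e23 coeff = 1*(-5) - 1*1 = -5 - 1 = -6
uv = 8 + 1*e12 - 23*e13 - 6*e23


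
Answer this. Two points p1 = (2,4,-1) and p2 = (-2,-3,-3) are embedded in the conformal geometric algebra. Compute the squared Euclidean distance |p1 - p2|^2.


p1 - p2 = (4, 7, 2)
|p1 - p2|^2 = 4^2 + 7^2 + 2^2
= 16 + 49 + 4
= 69


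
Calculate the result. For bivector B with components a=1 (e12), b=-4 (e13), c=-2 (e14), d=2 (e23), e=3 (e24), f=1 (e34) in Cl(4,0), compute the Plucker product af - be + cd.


Plucker relation: af - be + cd
a*f = 1*1 = 1
b*e = (-4)*3 = -12
c*d = (-2)*2 = -4
af - be + cd = 1 - (-12) + (-4)
= 9


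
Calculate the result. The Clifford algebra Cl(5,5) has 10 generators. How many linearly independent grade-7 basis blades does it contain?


Number of grade-k basis blades in Cl(p,q) with n = p + q is C(n, k).
n = 5 + 5 = 10
C(10, 7) = 10! / (7! * 3!)
= 3628800 / (5040 * 6)
= 120


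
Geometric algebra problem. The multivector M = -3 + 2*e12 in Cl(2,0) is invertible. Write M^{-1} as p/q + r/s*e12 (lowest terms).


M = -3 + 2*e12, where e12^2 = -1.
Since M commutes with its reverse ~M = a - b*e12, M * ~M = a^2 - b^2*e12^2 = a^2 + b^2.
So M^{-1} = ~M / (a^2 + b^2) = (a - b*e12)/(a^2 + b^2).
a^2 + b^2 = 9 + 4 = 13
Scalar part = -3/13 = -3/13
Bivector coeff = -2/13 = -2/13
M^{-1} = -3/13 - 2/13*e12


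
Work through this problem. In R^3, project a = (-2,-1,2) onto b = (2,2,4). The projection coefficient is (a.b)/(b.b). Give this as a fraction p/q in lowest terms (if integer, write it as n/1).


Projection coefficient = (a . b) / (b . b)
a . b = (-2)*2 + (-1)*2 + 2*4
= -4 + (-2) + 8 = 2
b . b = 2^2 + 2^2 + 4^2
= 4 + 4 + 16 = 24
Coefficient = 2/24
In lowest terms: 1/12


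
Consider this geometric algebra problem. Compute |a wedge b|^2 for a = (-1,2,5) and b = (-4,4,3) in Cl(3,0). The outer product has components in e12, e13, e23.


a wedge b = (a1*b2 - a2*b1)*e12 + (a1*b3 - a3*b1)*e13 + (a2*b3 - a3*b2)*e23
e12 coeff: (-1)*4 - 2*(-4) = -4 - (-8) = 4
e13 coeff: (-1)*3 - 5*(-4) = -3 - (-20) = 17
e23 coeff: 2*3 - 5*4 = 6 - 20 = -14
|a wedge b|^2 = 4^2 + 17^2 + (-14)^2
= 16 + 289 + 196
= 501


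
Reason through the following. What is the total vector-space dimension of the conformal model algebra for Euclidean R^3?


The conformal model of R^3 uses Cl(4,1): the 3 Euclidean generators plus two extra orthogonal generators e+ (e+^2 = +1) and e- (e-^2 = -1), from which the null vectors e0, einf are built.
Number of generators m = 3 + 2 = 5.
dim Cl(p,q) = 2^m = 2^5 = 32


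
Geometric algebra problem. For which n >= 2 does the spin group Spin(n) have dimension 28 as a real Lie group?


dim Spin(n) = dim so(n) = n(n-1)/2.
Solve n(n-1)/2 = 28, i.e. n^2 - n - 56 = 0.
Discriminant = 1 + 8*28 = 225
n = (1 + sqrt(225))/2 = (1 + 15)/2 = 8


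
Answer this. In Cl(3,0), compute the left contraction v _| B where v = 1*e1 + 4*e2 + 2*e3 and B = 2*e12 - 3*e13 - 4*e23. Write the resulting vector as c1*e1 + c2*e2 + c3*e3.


Left contraction v _| B = <vB>_1 (grade-1 part of the geometric product vB).
Using e1_|e12 = e2, e2_|e12 = -e1, e1_|e13 = e3, e3_|e13 = -e1, e2_|e23 = e3, e3_|e23 = -e2:
e1 coeff: -v2*b12 - v3*b13 = -(4)*(2) - (2)*(-3) = -2
e2 coeff: v1*b12 - v3*b23 = (1)*(2) - (2)*(-4) = 10
e3 coeff: v1*b13 + v2*b23 = (1)*(-3) + (4)*(-4) = -19
v _| B = -2*e1 + 10*e2 - 19*e3


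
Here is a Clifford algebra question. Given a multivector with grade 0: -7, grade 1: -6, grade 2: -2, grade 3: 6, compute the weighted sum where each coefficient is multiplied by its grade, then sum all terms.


Grade-weighted sum = sum of grade_k * coefficient_k
0*(-7) = 0
1*(-6) = -6
2*(-2) = -4
3*6 = 18
Total = 0 + (-6) + (-4) + 18 = 8


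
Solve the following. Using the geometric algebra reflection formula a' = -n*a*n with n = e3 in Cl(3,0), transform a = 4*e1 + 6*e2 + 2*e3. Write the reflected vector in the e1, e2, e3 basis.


Reflection formula: a' = -n*a*n, with n = e3 (unit vector, n^2 = 1).
For reflection through hyperplane perp to e3:
The component along e3 flips sign, others stay.
a = (4, 6, 2)
a' = (4, 6, -2)
a' = 4*e1 + 6*e2 - 2*e3


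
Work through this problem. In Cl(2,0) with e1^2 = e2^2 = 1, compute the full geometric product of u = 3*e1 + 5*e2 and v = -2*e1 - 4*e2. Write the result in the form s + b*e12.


Expand: (3*e1 + 5*e2)(-2*e1 - 4*e2)
= 3*(-2)*e1e1 + 3*(-4)*e1e2 + 5*(-2)*e2e1 + 5*(-4)*e2e2
Using e1^2 = e2^2 = 1, e2e1 = -e1e2:
Scalar part s = 3*(-2) + 5*(-4) = -6 + (-20) = -26
Bivector part b = 3*(-4) - 5*(-2) = -12 - (-10) = -2
uv = -26 - 2*e12


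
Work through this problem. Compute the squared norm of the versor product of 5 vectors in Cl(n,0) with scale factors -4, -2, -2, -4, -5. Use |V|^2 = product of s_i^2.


Each vector v_i has |v_i|^2 = s_i^2
Squared scales: (-4)^2 = 16, (-2)^2 = 4, (-2)^2 = 4, (-4)^2 = 16, (-5)^2 = 25
|V|^2 = 16 * 4 * 4 * 16 * 25
= 102400


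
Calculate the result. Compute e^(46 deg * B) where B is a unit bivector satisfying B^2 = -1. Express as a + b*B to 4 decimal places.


For a unit bivector B with B^2 = -1, the exponential series gives
e^(theta*B) = cos(theta) + sin(theta)*B (the GA analogue of Euler's formula).
theta = 46 degrees = 0.802851 rad
cos(46 deg) = 0.6947
sin(46 deg) = 0.7193
exp(theta*B) = 0.6947 + 0.7193*B


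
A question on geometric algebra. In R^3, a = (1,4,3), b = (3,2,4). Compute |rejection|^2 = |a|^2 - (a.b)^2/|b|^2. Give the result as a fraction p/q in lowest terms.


|a|^2 = 1^2 + 4^2 + 3^2 = 26
|b|^2 = 3^2 + 2^2 + 4^2 = 29
a . b = 1*3 + 4*2 + 3*4 = 23
(a.b)^2 = 23^2 = 529
|rej|^2 = 26 - 529/29
= (754 - 529)/29
= 225/29
In lowest terms: 225/29


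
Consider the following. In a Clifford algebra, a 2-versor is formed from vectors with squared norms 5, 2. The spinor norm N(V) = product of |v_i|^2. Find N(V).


Spinor norm N(V) = |v1|^2 * |v2|^2 * ... * |v2|^2
= 5 * 2
Running product: 5, 10
N(V) = 10


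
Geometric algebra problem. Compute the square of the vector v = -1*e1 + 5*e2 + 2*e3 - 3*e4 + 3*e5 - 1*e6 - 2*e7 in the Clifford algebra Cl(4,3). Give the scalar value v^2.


v^2 = sum of c_i^2 * e_i^2
Positive signature terms (e_i^2 = +1): (-1)^2 + 5^2 + 2^2 + (-3)^2 = 39
Negative signature terms (e_j^2 = -1): 3^2 + (-1)^2 + (-2)^2 = 14
v^2 = 39 - 14 = 25


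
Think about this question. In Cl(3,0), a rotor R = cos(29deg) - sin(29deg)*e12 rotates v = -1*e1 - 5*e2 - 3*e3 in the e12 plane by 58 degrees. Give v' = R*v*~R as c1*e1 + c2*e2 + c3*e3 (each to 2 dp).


Rotor R = cos(29deg) - sin(29deg)*e12
Rotation angle theta = 2 * 29 = 58 degrees in the e12 plane (e1 -> e2).
The component perpendicular to the plane (e3) is invariant: v'_3 = v3 = -3.00
cos(58deg) = 0.5299, sin(58deg) = 0.8480
v'_1 = v1*cos(theta) - v2*sin(theta) = -1*0.5299 - (-5)*0.8480 = 3.71
v'_2 = v1*sin(theta) + v2*cos(theta) = -1*0.8480 + (-5)*0.5299 = -3.50
v' = 3.71*e1 - 3.50*e2 - 3.00*e3


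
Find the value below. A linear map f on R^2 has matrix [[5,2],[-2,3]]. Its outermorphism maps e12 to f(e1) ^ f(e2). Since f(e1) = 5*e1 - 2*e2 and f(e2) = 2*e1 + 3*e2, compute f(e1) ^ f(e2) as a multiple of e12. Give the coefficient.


The outermorphism of a linear map f sends e1^e2 to f(e1)^f(e2).
f(e1) = 5*e1 - 2*e2
f(e2) = 2*e1 + 3*e2
f(e1) ^ f(e2) = (5*e1 - 2*e2) ^ (2*e1 + 3*e2)
= 5*3*e12 + (-2)*2*e21
= (15 - (-4))*e12
= 19*e12
Coefficient = 19


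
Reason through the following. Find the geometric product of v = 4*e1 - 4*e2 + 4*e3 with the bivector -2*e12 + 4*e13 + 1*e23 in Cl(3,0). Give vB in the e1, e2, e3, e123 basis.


vB has grade-1 (vector) and grade-3 (trivector) parts: vB = (v _| B) + (v ^ B).
Vector part <vB>_1:
  e1: -v2*b12 - v3*b13 = -(-4)*(-2) - (4)*(4) = -24
  e2: v1*b12 - v3*b23 = (4)*(-2) - (4)*(1) = -12
  e3: v1*b13 + v2*b23 = (4)*(4) + (-4)*(1) = 12
Trivector part <vB>_3:
  e123: v1*b23 - v2*b13 + v3*b12 = (4)*(1) - (-4)*(4) + (4)*(-2) = 12
vB = -24*e1 - 12*e2 + 12*e3 + 12*e123


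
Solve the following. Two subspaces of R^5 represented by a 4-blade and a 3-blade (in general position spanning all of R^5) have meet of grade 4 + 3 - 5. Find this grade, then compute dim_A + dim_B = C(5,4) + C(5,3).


Meet grade = grade(A) + grade(B) - n
= 4 + 3 - 5 = 2
C(5,4) = 5
C(5,3) = 10
dim_A + dim_B = 5 + 10 = 15


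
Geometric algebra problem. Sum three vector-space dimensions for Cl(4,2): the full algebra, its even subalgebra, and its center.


n = 4 + 2 = 6
Total dim = 2^6 = 64
Even subalgebra dim = 2^5 = 32
n is even, so center dim = 1
Sum = 64 + 32 + 1 = 97


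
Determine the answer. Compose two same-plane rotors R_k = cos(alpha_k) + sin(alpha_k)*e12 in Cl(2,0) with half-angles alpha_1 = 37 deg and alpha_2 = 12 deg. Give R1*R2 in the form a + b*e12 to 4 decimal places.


Same-plane rotors commute and their half-angles add:
R1*R2 = cos(a1 + a2) + sin(a1 + a2)*e12.
a1 + a2 = 37 + 12 = 49 deg
cos(49 deg) = 0.6561
sin(49 deg) = 0.7547
R1*R2 = 0.6561 + 0.7547*e12


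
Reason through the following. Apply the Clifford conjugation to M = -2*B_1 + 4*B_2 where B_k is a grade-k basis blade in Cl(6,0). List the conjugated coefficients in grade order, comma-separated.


Clifford conjugate sign for grade k: (-1)^(k(k+1)/2)
Grade 1: (-1)^(1*2/2) = (-1)^1 = -1, coeff -2 -> 2
Grade 2: (-1)^(2*3/2) = (-1)^3 = -1, coeff 4 -> -4
Conjugated coefficients: 2, -4


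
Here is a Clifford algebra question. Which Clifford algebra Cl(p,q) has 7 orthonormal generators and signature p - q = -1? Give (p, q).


We need p + q = 7 and p - q = -1.
Adding: 2p = 7 + (-1) = 6, so p = 3.
Then q = 7 - 3 = 4.
(p, q) = (3, 4)


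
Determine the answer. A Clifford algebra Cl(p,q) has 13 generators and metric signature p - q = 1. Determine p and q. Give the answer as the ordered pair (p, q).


We need p + q = 13 and p - q = 1.
Adding: 2p = 13 + 1 = 14, so p = 7.
Then q = 13 - 7 = 6.
(p, q) = (7, 6)


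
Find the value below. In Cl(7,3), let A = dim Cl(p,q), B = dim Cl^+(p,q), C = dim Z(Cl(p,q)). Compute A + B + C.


n = 7 + 3 = 10
Total dim = 2^10 = 1024
Even subalgebra dim = 2^9 = 512
n is even, so center dim = 1
Sum = 1024 + 512 + 1 = 1537


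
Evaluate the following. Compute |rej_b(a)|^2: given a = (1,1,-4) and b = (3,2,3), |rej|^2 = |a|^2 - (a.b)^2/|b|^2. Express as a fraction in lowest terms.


|a|^2 = 1^2 + 1^2 + (-4)^2 = 18
|b|^2 = 3^2 + 2^2 + 3^2 = 22
a . b = 1*3 + 1*2 + (-4)*3 = -7
(a.b)^2 = (-7)^2 = 49
|rej|^2 = 18 - 49/22
= (396 - 49)/22
= 347/22
In lowest terms: 347/22


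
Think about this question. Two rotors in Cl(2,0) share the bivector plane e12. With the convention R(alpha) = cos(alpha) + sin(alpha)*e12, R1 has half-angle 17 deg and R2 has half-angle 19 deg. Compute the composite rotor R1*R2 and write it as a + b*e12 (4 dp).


Same-plane rotors commute and their half-angles add:
R1*R2 = cos(a1 + a2) + sin(a1 + a2)*e12.
a1 + a2 = 17 + 19 = 36 deg
cos(36 deg) = 0.8090
sin(36 deg) = 0.5878
R1*R2 = 0.8090 + 0.5878*e12


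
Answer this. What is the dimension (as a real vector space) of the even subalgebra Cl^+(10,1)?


Even subalgebra dimension = 2^(n-1)
n = 10 + 1 = 11
2^(11 - 1) = 2^10 = 1024
Verification: sum of C(11,k) for even k = 1 + 55 + 330 + 462 + 165 + 11 = 1024
Result = 1024


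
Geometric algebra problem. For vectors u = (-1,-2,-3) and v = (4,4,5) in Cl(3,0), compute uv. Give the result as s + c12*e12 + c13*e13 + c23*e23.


In Cl(3,0): e_i^2 = 1, e_ie_j = -e_je_i for i != j.
Scalar part = u . v = (-1)*4 + (-2)*4 + (-3)*5
= -4 + (-8) + (-15) = -27
e12 coeff = (-1)*4 - (-2)*4 = -4 - (-8) = 4
e13 coeff = (-1)*5 - (-3)*4 = -5 - (-12) = 7
e23 coeff = (-2)*5 - (-3)*4 = -10 - (-12) = 2
uv = -27 + 4*e12 + 7*e13 + 2*e23


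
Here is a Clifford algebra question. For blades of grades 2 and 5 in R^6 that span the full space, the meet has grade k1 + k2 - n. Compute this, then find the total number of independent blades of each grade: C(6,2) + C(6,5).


Meet grade = grade(A) + grade(B) - n
= 2 + 5 - 6 = 1
C(6,2) = 15
C(6,5) = 6
dim_A + dim_B = 15 + 6 = 21


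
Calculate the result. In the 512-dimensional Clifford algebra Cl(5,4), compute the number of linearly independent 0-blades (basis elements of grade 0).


Number of grade-k basis blades in Cl(p,q) with n = p + q is C(n, k).
n = 5 + 4 = 9
C(9, 0) = 9! / (0! * 9!)
= 362880 / (1 * 362880)
= 1


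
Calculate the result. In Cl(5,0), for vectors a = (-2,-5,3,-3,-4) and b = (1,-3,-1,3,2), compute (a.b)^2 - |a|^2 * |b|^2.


a . b = (-2)*1 + (-5)*(-3) + 3*(-1) + (-3)*3 + (-4)*2
= -2 + 15 + (-3) + (-9) + (-8) = -7
|a|^2 = (-2)^2 + (-5)^2 + 3^2 + (-3)^2 + (-4)^2 = 63
|b|^2 = 1^2 + (-3)^2 + (-1)^2 + 3^2 + 2^2 = 24
(a.b)^2 = (-7)^2 = 49
|a|^2 * |b|^2 = 63 * 24 = 1512
Result = 49 - 1512 = -1463


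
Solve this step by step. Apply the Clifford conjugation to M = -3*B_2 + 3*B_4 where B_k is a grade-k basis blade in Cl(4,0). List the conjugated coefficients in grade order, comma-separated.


Clifford conjugate sign for grade k: (-1)^(k(k+1)/2)
Grade 2: (-1)^(2*3/2) = (-1)^3 = -1, coeff -3 -> 3
Grade 4: (-1)^(4*5/2) = (-1)^10 = 1, coeff 3 -> 3
Conjugated coefficients: 3, 3


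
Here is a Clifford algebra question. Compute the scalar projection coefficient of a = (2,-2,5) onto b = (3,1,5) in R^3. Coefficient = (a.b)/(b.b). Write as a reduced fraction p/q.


Projection coefficient = (a . b) / (b . b)
a . b = 2*3 + (-2)*1 + 5*5
= 6 + (-2) + 25 = 29
b . b = 3^2 + 1^2 + 5^2
= 9 + 1 + 25 = 35
Coefficient = 29/35
In lowest terms: 29/35


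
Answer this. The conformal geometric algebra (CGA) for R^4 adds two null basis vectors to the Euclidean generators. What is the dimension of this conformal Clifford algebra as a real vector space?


The conformal model of R^4 uses Cl(5,1): the 4 Euclidean generators plus two extra orthogonal generators e+ (e+^2 = +1) and e- (e-^2 = -1), from which the null vectors e0, einf are built.
Number of generators m = 4 + 2 = 6.
dim Cl(p,q) = 2^m = 2^6 = 64


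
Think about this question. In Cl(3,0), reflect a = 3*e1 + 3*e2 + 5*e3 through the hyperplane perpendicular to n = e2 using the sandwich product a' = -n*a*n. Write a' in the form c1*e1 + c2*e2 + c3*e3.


Reflection formula: a' = -n*a*n, with n = e2 (unit vector, n^2 = 1).
For reflection through hyperplane perp to e2:
The component along e2 flips sign, others stay.
a = (3, 3, 5)
a' = (3, -3, 5)
a' = 3*e1 - 3*e2 + 5*e3


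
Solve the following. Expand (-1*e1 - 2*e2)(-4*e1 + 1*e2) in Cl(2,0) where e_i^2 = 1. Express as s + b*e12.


Expand: (-1*e1 - 2*e2)(-4*e1 + 1*e2)
= (-1)*(-4)*e1e1 + (-1)*1*e1e2 + (-2)*(-4)*e2e1 + (-2)*1*e2e2
Using e1^2 = e2^2 = 1, e2e1 = -e1e2:
Scalar part s = (-1)*(-4) + (-2)*1 = 4 + (-2) = 2
Bivector part b = (-1)*1 - (-2)*(-4) = -1 - 8 = -9
uv = 2 - 9*e12


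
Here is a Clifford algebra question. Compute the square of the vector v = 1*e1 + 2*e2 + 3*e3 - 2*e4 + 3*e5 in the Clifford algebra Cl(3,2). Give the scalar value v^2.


v^2 = sum of c_i^2 * e_i^2
Positive signature terms (e_i^2 = +1): 1^2 + 2^2 + 3^2 = 14
Negative signature terms (e_j^2 = -1): (-2)^2 + 3^2 = 13
v^2 = 14 - 13 = 1


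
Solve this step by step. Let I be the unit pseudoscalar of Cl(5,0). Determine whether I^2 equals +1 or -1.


The pseudoscalar I = e1...e_n (product of all n generators) of Cl(p,q) satisfies I^2 = (-1)^(q + n(n-1)/2).
p = 5, q = 0, n = p + q = 5
n(n-1)/2 = 5 * 4 / 2 = 10
Exponent = q + n(n-1)/2 = 0 + 10 = 10
I^2 = (-1)^10 = +1
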